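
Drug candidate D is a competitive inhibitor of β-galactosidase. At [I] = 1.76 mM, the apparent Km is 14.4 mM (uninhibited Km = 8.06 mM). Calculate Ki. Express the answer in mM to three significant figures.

2.24 mM

Competitive: Km,app = α·Km with α = 1 + [I]/Ki.
α = Km,app/Km = 14.4/8.06 = 1.787.
Since α = 1 + [I]/Ki, [I]/Ki = 1.787 − 1 = 0.7866 and Ki = 1.76/0.7866 = 2.24 mM.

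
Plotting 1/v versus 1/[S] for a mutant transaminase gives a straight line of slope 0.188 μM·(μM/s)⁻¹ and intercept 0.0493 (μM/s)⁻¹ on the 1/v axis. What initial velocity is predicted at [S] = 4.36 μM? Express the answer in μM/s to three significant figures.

10.8 μM/s

The y-intercept is 1/Vmax, so Vmax = 1/0.0493 = 20.3 μM/s.
The slope is Km/Vmax, so Km = 0.188 × 20.3 = 3.81 μM.
Then v = 20.3 × 4.36/(3.81 + 4.36) = 10.8 μM/s.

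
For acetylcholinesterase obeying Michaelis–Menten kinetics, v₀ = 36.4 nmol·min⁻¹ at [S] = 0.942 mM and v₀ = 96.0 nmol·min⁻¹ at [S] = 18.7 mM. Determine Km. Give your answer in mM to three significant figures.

1.78 mM

In reciprocal form, 1/v = (Km/Vmax)·(1/[S]) + 1/Vmax. The two points give (1/[S], 1/v) = (1.062, 0.02747) and (0.05348, 0.01042).
Slope = (0.02747 − 0.01042)/(1.062 − 0.05348) = 0.01692; intercept = 0.02747 − 0.01692×1.062 = 0.009512.
Vmax = 1/intercept = 105 nmol·min⁻¹; Km = slope × Vmax = 0.01692 × 105 = 1.78 mM.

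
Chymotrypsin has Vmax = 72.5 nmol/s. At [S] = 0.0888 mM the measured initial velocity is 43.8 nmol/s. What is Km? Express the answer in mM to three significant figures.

0.0582 mM

From v = Vmax[S]/(Km+[S]), Km = [S](Vmax − v)/v.
Km = 0.0888 × (72.5 − 43.8) / 43.8 = 2.549/43.8 = 0.0582 mM.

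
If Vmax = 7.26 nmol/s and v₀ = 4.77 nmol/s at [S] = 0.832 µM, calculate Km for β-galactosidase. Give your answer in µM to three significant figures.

0.434 µM

v/Vmax = 4.77/7.26 = 0.6570 = [S]/(Km+[S]).
So Km + [S] = [S]/0.6570 = 1.266 µM, giving Km = 1.266 − 0.832 = 0.434 µM.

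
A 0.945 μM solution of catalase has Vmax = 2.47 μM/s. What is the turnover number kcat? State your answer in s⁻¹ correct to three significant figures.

kcat = Vmax/[E]total = 2.47 μM/s / 0.945 μM = 2.61 s⁻¹.

2.61 s⁻¹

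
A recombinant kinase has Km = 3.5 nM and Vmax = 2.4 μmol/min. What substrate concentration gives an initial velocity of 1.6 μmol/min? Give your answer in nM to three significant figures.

The required fractional saturation is v/Vmax = 1.6/2.4 = 0.6667.
Then [S]/(Km+[S]) = 0.6667 ⇒ [S] = 3.5 × 0.6667/(1 − 0.6667) = 7.00 nM.

7.00 nM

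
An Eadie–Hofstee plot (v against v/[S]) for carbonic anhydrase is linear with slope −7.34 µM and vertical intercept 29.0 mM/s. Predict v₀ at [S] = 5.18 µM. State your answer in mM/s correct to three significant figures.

In the Eadie–Hofstee form v = Vmax − Km·(v/[S]), the slope is −Km and the intercept is Vmax, so Km = 7.34 µM and Vmax = 29.0 mM/s.
v = 29.0 × 5.18/(7.34 + 5.18) = 12.0 mM/s.

12.0 mM/s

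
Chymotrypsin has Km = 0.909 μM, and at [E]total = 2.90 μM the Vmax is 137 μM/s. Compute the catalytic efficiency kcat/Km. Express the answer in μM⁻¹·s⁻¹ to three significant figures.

52.0 μM⁻¹·s⁻¹

kcat = Vmax/[E]total = 137/2.90 = 47.2 s⁻¹.
kcat/Km = 47.2/0.909 = 52.0 μM⁻¹·s⁻¹.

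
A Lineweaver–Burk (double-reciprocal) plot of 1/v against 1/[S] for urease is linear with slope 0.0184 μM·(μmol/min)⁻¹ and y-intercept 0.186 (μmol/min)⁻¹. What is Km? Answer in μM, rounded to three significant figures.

y-intercept = 1/Vmax ⇒ Vmax = 5.38 μmol/min; slope = Km/Vmax ⇒ Km = slope × Vmax.
Km = 0.0184 × 5.38 = 0.0989 μM.

0.0989 μM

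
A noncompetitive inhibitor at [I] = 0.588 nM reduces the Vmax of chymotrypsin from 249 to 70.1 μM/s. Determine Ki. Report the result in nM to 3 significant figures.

Noncompetitive: Vmax,app = Vmax/α with α = 1 + [I]/Ki.
α = Vmax/Vmax,app = 249/70.1 = 3.552.
Ki = [I]/(α − 1) = 0.588/2.552 = 0.230 nM.

0.230 nM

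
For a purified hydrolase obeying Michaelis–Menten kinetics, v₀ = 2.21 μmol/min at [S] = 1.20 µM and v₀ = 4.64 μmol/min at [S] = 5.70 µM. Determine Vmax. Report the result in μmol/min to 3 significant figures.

6.56 μmol/min

From v = Vmax[S]/(Km+[S]), each point gives Vmax = v(Km+[S])/[S].
Equating: 2.21(Km+1.20)/1.20 = 4.64(Km+5.70)/5.70.
1.842·Km + 2.21 = 0.8140·Km + 4.64, so (1.842 − 0.8140)·Km = 4.64 − 2.21.
Km = 2.430/1.028 = 2.36 µM; then Vmax = 2.21(2.36+1.20)/1.20 = 6.56 μmol/min.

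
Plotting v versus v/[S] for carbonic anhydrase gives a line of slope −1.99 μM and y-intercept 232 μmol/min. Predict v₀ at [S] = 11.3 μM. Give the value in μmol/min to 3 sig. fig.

In the Eadie–Hofstee form v = Vmax − Km·(v/[S]), the slope is −Km and the intercept is Vmax, so Km = 1.99 μM and Vmax = 232 μmol/min.
v = 232 × 11.3/(1.99 + 11.3) = 197 μmol/min.

197 μmol/min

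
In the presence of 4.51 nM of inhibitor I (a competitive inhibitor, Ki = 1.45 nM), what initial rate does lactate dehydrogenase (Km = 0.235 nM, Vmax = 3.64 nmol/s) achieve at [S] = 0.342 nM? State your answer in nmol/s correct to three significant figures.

0.952 nmol/s

α = 1 + [I]/Ki = 1 + 4.51/1.45 = 4.110.
For a competitive inhibitor, Vmax is unchanged and the apparent Km becomes α·Km: Km,app = 0.966 nM, Vmax,app = 3.64 nmol/s.
v = Vmax,app·[S]/(Km,app + [S]) = 3.64 × 0.342/(0.966 + 0.342) = 0.952 nmol/s.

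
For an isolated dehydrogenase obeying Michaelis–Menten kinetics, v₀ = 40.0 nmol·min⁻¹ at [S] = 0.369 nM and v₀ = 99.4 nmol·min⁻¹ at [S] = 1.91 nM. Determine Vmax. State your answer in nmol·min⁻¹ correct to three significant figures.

From v = Vmax[S]/(Km+[S]), each point gives Vmax = v(Km+[S])/[S].
Equating: 40.0(Km+0.369)/0.369 = 99.4(Km+1.91)/1.91.
108.4·Km + 40.0 = 52.04·Km + 99.4, so (108.4 − 52.04)·Km = 99.4 − 40.0.
Km = 59.40/56.36 = 1.05 nM; then Vmax = 40.0(1.05+0.369)/0.369 = 154 nmol·min⁻¹.

154 nmol·min⁻¹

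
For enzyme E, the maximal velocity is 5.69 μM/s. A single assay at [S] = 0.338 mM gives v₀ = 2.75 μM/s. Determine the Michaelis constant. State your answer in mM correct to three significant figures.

From v = Vmax[S]/(Km+[S]), Km = [S](Vmax − v)/v.
Km = 0.338 × (5.69 − 2.75) / 2.75 = 0.9937/2.75 = 0.361 mM.

0.361 mM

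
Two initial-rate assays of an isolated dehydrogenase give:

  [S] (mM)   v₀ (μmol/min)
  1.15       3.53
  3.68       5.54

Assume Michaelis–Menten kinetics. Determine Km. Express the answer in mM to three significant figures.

1.29 mM

From v = Vmax[S]/(Km+[S]), each point gives Vmax = v(Km+[S])/[S].
Equating: 3.53(Km+1.15)/1.15 = 5.54(Km+3.68)/3.68.
3.070·Km + 3.53 = 1.505·Km + 5.54, so (3.070 − 1.505)·Km = 5.54 − 3.53.
Km = 2.010/1.564 = 1.29 mM; then Vmax = 3.53(1.29+1.15)/1.15 = 7.47 μmol/min.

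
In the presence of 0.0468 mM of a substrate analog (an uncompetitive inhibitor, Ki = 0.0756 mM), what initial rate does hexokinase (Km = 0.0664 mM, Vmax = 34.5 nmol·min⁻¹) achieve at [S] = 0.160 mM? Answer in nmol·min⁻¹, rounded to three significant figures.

α = 1 + [I]/Ki = 1 + 0.0468/0.0756 = 1.619.
For an uncompetitive inhibitor, both parameters are divided by α, giving Vmax/α and Km/α: Km,app = 0.0410 mM, Vmax,app = 21.3 nmol·min⁻¹.
v = Vmax,app·[S]/(Km,app + [S]) = 21.3 × 0.160/(0.0410 + 0.160) = 17.0 nmol·min⁻¹.

17.0 nmol·min⁻¹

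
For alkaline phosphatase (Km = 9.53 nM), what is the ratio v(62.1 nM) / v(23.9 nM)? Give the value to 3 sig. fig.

1.21

Since Vmax cancels, v₂/v₁ = [S]₂(Km+[S]₁) / [S]₁(Km+[S]₂).
= 62.1×(9.53+23.9) / (23.9×(9.53+62.1)) = 2076/1712 = 1.21.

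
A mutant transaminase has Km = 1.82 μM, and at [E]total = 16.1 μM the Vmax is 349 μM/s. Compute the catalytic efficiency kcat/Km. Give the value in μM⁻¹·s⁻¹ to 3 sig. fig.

kcat = Vmax/[E]total = 349/16.1 = 21.7 s⁻¹.
kcat/Km = 21.7/1.82 = 11.9 μM⁻¹·s⁻¹.

11.9 μM⁻¹·s⁻¹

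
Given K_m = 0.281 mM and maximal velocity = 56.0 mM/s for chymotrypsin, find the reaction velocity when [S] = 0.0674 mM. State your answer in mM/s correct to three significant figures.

10.8 mM/s

[S]/(Km+[S]) = 0.0674/0.3484 = 0.1935, the fractional saturation.
v = 0.1935 × Vmax = 0.1935 × 56.0 = 10.8 mM/s.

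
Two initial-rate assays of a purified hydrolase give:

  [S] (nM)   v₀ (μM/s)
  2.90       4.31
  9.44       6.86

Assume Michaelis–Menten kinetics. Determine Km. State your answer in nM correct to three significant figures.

From v = Vmax[S]/(Km+[S]), each point gives Vmax = v(Km+[S])/[S].
Equating: 4.31(Km+2.90)/2.90 = 6.86(Km+9.44)/9.44.
1.486·Km + 4.31 = 0.7267·Km + 6.86, so (1.486 − 0.7267)·Km = 6.86 − 4.31.
Km = 2.550/0.7595 = 3.36 nM; then Vmax = 4.31(3.36+2.90)/2.90 = 9.30 μM/s.

3.36 nM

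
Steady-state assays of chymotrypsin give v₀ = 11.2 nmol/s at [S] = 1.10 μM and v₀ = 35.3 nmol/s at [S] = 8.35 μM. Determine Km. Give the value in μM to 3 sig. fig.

In reciprocal form, 1/v = (Km/Vmax)·(1/[S]) + 1/Vmax. The two points give (1/[S], 1/v) = (0.9091, 0.08929) and (0.1198, 0.02833).
Slope = (0.08929 − 0.02833)/(0.9091 − 0.1198) = 0.07723; intercept = 0.08929 − 0.07723×0.9091 = 0.01908.
Vmax = 1/intercept = 52.4 nmol/s; Km = slope × Vmax = 0.07723 × 52.4 = 4.05 μM.

4.05 μM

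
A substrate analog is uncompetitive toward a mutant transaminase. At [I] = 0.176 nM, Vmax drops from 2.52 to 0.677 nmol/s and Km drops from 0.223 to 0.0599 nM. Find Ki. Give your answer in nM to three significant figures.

Uncompetitive: Vmax,app = Vmax/α (and Km,app = Km/α) with α = 1 + [I]/Ki.
α = Vmax/Vmax,app = 2.52/0.677 = 3.722.
Since α = 1 + [I]/Ki, [I]/Ki = 3.722 − 1 = 2.722 and Ki = 0.176/2.722 = 0.0647 nM.

0.0647 nM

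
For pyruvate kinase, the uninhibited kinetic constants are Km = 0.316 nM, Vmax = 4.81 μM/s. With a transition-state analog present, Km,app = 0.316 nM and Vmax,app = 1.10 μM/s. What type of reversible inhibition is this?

noncompetitive

Vmax decreases (4.81 → 1.10 μM/s) while Km is unchanged — pure noncompetitive inhibition.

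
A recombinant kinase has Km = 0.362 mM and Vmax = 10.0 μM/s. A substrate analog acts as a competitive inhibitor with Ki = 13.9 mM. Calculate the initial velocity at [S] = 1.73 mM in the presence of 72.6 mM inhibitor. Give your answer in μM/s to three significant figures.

α = 1 + [I]/Ki = 1 + 72.6/13.9 = 6.223.
For a competitive inhibitor, Vmax is unchanged and the apparent Km becomes α·Km: Km,app = 2.25 mM, Vmax,app = 10.0 μM/s.
v = Vmax,app·[S]/(Km,app + [S]) = 10.0 × 1.73/(2.25 + 1.73) = 4.34 μM/s.

4.34 μM/s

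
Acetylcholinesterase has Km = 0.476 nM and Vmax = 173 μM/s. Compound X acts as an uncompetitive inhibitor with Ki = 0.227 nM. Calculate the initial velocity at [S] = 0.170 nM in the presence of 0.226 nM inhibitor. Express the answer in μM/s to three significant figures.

36.1 μM/s

α = 1 + [I]/Ki = 1 + 0.226/0.227 = 1.996.
For an uncompetitive inhibitor, both parameters are divided by α, giving Vmax/α and Km/α: Km,app = 0.239 nM, Vmax,app = 86.7 μM/s.
v = Vmax,app·[S]/(Km,app + [S]) = 86.7 × 0.170/(0.239 + 0.170) = 36.1 μM/s.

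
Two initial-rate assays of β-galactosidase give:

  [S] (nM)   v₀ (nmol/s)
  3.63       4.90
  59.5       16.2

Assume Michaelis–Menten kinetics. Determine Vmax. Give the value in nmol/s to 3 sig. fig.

From v = Vmax[S]/(Km+[S]), each point gives Vmax = v(Km+[S])/[S].
Equating: 4.90(Km+3.63)/3.63 = 16.2(Km+59.5)/59.5.
1.350·Km + 4.90 = 0.2723·Km + 16.2, so (1.350 − 0.2723)·Km = 16.2 − 4.90.
Km = 11.30/1.078 = 10.5 nM; then Vmax = 4.90(10.5+3.63)/3.63 = 19.1 nmol/s.

19.1 nmol/s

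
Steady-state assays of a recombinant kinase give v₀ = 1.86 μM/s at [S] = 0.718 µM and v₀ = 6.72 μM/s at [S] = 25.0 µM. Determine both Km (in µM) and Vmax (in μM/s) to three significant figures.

From v = Vmax[S]/(Km+[S]), each point gives Vmax = v(Km+[S])/[S].
Equating: 1.86(Km+0.718)/0.718 = 6.72(Km+25.0)/25.0.
2.591·Km + 1.86 = 0.2688·Km + 6.72, so (2.591 − 0.2688)·Km = 6.72 − 1.86.
Km = 4.860/2.322 = 2.09 µM; then Vmax = 1.86(2.09+0.718)/0.718 = 7.28 μM/s.

Km = 2.09 µM; Vmax = 7.28 μM/s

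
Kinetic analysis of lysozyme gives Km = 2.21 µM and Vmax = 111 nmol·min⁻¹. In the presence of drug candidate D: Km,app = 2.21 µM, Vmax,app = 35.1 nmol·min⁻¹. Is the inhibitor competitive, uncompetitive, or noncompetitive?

Vmax decreases (111 → 35.1 nmol·min⁻¹) while Km is unchanged — pure noncompetitive inhibition.

noncompetitive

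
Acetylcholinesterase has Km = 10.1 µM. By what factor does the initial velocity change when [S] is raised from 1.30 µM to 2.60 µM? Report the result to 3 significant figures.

Since Vmax cancels, v₂/v₁ = [S]₂(Km+[S]₁) / [S]₁(Km+[S]₂).
= 2.60×(10.1+1.30) / (1.30×(10.1+2.60)) = 29.64/16.51 = 1.80.

1.80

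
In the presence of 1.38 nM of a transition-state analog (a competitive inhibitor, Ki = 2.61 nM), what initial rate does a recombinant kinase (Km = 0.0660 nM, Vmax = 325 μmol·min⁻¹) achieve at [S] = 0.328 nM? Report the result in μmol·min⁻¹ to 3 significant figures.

With α = 1 + [I]/Ki = 1 + 1.38/2.61 = 1.529, the competitive rate law is v = Vmax[S] / (αKm + [S]).
v = 325×0.328 / (1.529×0.0660 + 0.328) = 106.6/0.4289 = 249 μmol·min⁻¹.

249 μmol·min⁻¹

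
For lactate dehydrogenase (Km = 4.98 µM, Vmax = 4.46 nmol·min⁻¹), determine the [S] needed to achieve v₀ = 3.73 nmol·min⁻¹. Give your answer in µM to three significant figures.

25.4 µM

Rearranging v = Vmax[S]/(Km+[S]) gives [S] = Km·v/(Vmax − v).
[S] = 4.98 × 3.73 / (4.46 − 3.73) = 18.58/0.7300 = 25.4 µM.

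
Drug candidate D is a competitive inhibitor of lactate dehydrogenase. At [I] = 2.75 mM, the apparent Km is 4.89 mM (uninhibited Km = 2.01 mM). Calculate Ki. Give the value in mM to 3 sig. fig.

Competitive: Km,app = α·Km with α = 1 + [I]/Ki.
α = Km,app/Km = 4.89/2.01 = 2.433.
Since α = 1 + [I]/Ki, [I]/Ki = 2.433 − 1 = 1.433 and Ki = 2.75/1.433 = 1.92 mM.

1.92 mM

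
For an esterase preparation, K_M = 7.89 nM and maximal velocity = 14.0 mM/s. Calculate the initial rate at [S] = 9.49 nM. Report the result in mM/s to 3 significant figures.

7.64 mM/s

[S]/(Km+[S]) = 9.49/17.38 = 0.5460, the fractional saturation.
v = 0.5460 × Vmax = 0.5460 × 14.0 = 7.64 mM/s.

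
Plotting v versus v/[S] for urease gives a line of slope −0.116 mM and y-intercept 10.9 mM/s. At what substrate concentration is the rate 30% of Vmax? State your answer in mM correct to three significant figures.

The Eadie–Hofstee slope gives Km = 0.116 mM (slope = −Km).
v/Vmax = [S]/(Km+[S]) = 0.3 ⇒ [S] = Km·0.3/(1−0.3) = 0.116 × 0.4286 = 0.0497 mM.

0.0497 mM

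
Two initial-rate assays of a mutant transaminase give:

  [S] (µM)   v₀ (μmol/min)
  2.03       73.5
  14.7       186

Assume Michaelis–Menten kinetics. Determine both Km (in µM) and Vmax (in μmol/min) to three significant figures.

From v = Vmax[S]/(Km+[S]), each point gives Vmax = v(Km+[S])/[S].
Equating: 73.5(Km+2.03)/2.03 = 186(Km+14.7)/14.7.
36.21·Km + 73.5 = 12.65·Km + 186, so (36.21 − 12.65)·Km = 186 − 73.5.
Km = 112.5/23.55 = 4.78 µM; then Vmax = 73.5(4.78+2.03)/2.03 = 246 μmol/min.

Km = 4.78 µM; Vmax = 246 μmol/min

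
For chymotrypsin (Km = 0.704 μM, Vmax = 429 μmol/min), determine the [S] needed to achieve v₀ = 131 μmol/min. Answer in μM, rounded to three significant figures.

Rearranging v = Vmax[S]/(Km+[S]) gives [S] = Km·v/(Vmax − v).
[S] = 0.704 × 131 / (429 − 131) = 92.22/298.0 = 0.309 μM.

0.309 μM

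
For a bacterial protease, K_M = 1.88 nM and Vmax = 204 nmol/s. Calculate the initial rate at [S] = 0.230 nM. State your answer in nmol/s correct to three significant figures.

22.2 nmol/s

[S]/(Km+[S]) = 0.230/2.110 = 0.1090, the fractional saturation.
v = 0.1090 × Vmax = 0.1090 × 204 = 22.2 nmol/s.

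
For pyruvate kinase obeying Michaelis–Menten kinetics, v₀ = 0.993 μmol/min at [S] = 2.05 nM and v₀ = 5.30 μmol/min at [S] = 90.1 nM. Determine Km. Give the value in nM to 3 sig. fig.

10.1 nM

In reciprocal form, 1/v = (Km/Vmax)·(1/[S]) + 1/Vmax. The two points give (1/[S], 1/v) = (0.4878, 1.007) and (0.01110, 0.1887).
Slope = (1.007 − 0.1887)/(0.4878 − 0.01110) = 1.717; intercept = 1.007 − 1.717×0.4878 = 0.1696.
Vmax = 1/intercept = 5.90 μmol/min; Km = slope × Vmax = 1.717 × 5.90 = 10.1 nM.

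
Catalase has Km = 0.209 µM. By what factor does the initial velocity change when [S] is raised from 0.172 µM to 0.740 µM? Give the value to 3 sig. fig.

Since Vmax cancels, v₂/v₁ = [S]₂(Km+[S]₁) / [S]₁(Km+[S]₂).
= 0.740×(0.209+0.172) / (0.172×(0.209+0.740)) = 0.2819/0.1632 = 1.73.

1.73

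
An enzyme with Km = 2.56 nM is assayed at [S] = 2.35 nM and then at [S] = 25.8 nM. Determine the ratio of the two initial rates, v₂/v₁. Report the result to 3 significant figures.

1.90

Since Vmax cancels, v₂/v₁ = [S]₂(Km+[S]₁) / [S]₁(Km+[S]₂).
= 25.8×(2.56+2.35) / (2.35×(2.56+25.8)) = 126.7/66.65 = 1.90.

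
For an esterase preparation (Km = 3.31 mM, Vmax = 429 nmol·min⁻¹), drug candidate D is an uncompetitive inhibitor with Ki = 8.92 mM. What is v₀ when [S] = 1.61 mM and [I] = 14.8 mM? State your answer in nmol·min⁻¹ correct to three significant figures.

91.0 nmol·min⁻¹

With α = 1 + [I]/Ki = 1 + 14.8/8.92 = 2.659, the uncompetitive rate law is v = (Vmax/α)·[S] / (Km/α + [S]).
v = (429/2.659)×1.61 / (3.31/2.659 + 1.61) = 259.7/2.855 = 91.0 nmol·min⁻¹.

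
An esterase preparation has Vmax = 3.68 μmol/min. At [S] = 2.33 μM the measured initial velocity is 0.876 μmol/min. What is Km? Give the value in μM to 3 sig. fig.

7.46 μM

From v = Vmax[S]/(Km+[S]), Km = [S](Vmax − v)/v.
Km = 2.33 × (3.68 − 0.876) / 0.876 = 6.533/0.876 = 7.46 μM.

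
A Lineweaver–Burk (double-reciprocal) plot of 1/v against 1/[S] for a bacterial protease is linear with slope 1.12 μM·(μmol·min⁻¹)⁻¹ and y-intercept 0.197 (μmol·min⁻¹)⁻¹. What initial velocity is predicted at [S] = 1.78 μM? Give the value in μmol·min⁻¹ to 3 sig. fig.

1.21 μmol·min⁻¹

The y-intercept is 1/Vmax, so Vmax = 1/0.197 = 5.08 μmol·min⁻¹.
The slope is Km/Vmax, so Km = 1.12 × 5.08 = 5.69 μM.
Then v = 5.08 × 1.78/(5.69 + 1.78) = 1.21 μmol·min⁻¹.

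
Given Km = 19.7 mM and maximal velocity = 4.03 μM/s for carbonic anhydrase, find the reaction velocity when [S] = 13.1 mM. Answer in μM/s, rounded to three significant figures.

1.61 μM/s

[S]/(Km+[S]) = 13.1/32.80 = 0.3994, the fractional saturation.
v = 0.3994 × Vmax = 0.3994 × 4.03 = 1.61 μM/s.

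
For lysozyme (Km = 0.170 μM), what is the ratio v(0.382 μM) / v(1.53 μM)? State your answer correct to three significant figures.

0.769

Since Vmax cancels, v₂/v₁ = [S]₂(Km+[S]₁) / [S]₁(Km+[S]₂).
= 0.382×(0.170+1.53) / (1.53×(0.170+0.382)) = 0.6494/0.8446 = 0.769.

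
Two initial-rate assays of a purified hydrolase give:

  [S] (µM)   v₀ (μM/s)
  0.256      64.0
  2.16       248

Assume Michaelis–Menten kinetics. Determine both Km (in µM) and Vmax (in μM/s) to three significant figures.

Km = 1.36 µM; Vmax = 404 μM/s

From v = Vmax[S]/(Km+[S]), each point gives Vmax = v(Km+[S])/[S].
Equating: 64.0(Km+0.256)/0.256 = 248(Km+2.16)/2.16.
250.0·Km + 64.0 = 114.8·Km + 248, so (250.0 − 114.8)·Km = 248 − 64.0.
Km = 184.0/135.2 = 1.36 µM; then Vmax = 64.0(1.36+0.256)/0.256 = 404 μM/s.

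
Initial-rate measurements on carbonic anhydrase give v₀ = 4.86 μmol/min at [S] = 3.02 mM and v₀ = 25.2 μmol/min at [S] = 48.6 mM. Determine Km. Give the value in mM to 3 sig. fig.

In reciprocal form, 1/v = (Km/Vmax)·(1/[S]) + 1/Vmax. The two points give (1/[S], 1/v) = (0.3311, 0.2058) and (0.02058, 0.03968).
Slope = (0.2058 − 0.03968)/(0.3311 − 0.02058) = 0.5348; intercept = 0.2058 − 0.5348×0.3311 = 0.02868.
Vmax = 1/intercept = 34.9 μmol/min; Km = slope × Vmax = 0.5348 × 34.9 = 18.6 mM.

18.6 mM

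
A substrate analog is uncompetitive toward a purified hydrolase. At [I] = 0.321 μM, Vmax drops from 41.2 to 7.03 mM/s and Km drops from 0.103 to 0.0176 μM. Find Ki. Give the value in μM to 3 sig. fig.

0.0660 μM

Uncompetitive: Vmax,app = Vmax/α (and Km,app = Km/α) with α = 1 + [I]/Ki.
α = Vmax/Vmax,app = 41.2/7.03 = 5.861.
Ki = [I]/(α − 1) = 0.321/4.861 = 0.0660 μM.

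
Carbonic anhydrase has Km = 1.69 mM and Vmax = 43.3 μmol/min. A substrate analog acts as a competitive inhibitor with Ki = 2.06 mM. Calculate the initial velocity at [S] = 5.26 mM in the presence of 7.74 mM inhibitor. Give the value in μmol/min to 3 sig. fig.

17.1 μmol/min

With α = 1 + [I]/Ki = 1 + 7.74/2.06 = 4.757, the competitive rate law is v = Vmax[S] / (αKm + [S]).
v = 43.3×5.26 / (4.757×1.69 + 5.26) = 227.8/13.30 = 17.1 μmol/min.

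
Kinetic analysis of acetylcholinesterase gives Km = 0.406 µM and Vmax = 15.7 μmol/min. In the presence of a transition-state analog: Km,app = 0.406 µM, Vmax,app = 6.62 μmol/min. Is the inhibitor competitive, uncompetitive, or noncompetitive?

noncompetitive

Vmax decreases (15.7 → 6.62 μmol/min) while Km is unchanged — pure noncompetitive inhibition.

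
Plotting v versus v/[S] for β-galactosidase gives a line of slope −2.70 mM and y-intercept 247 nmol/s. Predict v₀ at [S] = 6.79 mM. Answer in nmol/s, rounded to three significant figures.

177 nmol/s

In the Eadie–Hofstee form v = Vmax − Km·(v/[S]), the slope is −Km and the intercept is Vmax, so Km = 2.70 mM and Vmax = 247 nmol/s.
v = 247 × 6.79/(2.70 + 6.79) = 177 nmol/s.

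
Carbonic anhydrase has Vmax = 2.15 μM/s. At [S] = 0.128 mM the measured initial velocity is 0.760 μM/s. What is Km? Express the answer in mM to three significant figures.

v/Vmax = 0.760/2.15 = 0.3535 = [S]/(Km+[S]).
So Km + [S] = [S]/0.3535 = 0.3621 mM, giving Km = 0.3621 − 0.128 = 0.234 mM.

0.234 mM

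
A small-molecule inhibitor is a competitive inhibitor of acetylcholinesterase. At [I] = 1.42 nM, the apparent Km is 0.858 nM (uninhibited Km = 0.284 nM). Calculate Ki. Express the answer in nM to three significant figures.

0.703 nM

Competitive: Km,app = α·Km with α = 1 + [I]/Ki.
α = Km,app/Km = 0.858/0.284 = 3.021.
Since α = 1 + [I]/Ki, [I]/Ki = 3.021 − 1 = 2.021 and Ki = 1.42/2.021 = 0.703 nM.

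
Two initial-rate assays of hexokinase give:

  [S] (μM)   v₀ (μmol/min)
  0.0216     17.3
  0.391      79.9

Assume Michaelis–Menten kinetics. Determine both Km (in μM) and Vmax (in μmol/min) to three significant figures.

Km = 0.105 μM; Vmax = 101 μmol/min

In reciprocal form, 1/v = (Km/Vmax)·(1/[S]) + 1/Vmax. The two points give (1/[S], 1/v) = (46.30, 0.05780) and (2.558, 0.01252).
Slope = (0.05780 − 0.01252)/(46.30 − 2.558) = 0.001035; intercept = 0.05780 − 0.001035×46.30 = 0.009868.
Vmax = 1/intercept = 101 μmol/min; Km = slope × Vmax = 0.001035 × 101 = 0.105 μM.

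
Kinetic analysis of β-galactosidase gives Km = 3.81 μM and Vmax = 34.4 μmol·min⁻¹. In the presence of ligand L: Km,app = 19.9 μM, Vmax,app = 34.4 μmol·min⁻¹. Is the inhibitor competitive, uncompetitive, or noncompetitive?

Km increases (3.81 → 19.9 μM) while Vmax is unchanged — the hallmark of competitive inhibition.

competitive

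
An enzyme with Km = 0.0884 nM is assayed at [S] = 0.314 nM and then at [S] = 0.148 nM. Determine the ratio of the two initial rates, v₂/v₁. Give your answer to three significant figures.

0.802

Since Vmax cancels, v₂/v₁ = [S]₂(Km+[S]₁) / [S]₁(Km+[S]₂).
= 0.148×(0.0884+0.314) / (0.314×(0.0884+0.148)) = 0.05956/0.07423 = 0.802.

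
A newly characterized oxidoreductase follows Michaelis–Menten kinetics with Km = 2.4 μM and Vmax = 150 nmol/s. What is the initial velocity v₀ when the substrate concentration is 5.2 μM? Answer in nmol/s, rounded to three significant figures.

v = Vmax·[S]/(Km + [S]) = 150 × 5.2 / (2.4 + 5.2)
  = 780.0 / 7.600 = 103 nmol/s.

103 nmol/s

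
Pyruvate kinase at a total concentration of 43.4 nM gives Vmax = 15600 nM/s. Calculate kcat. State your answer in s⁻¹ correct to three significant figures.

359 s⁻¹

kcat = Vmax/[E]total = 15600 nM/s / 43.4 nM = 359 s⁻¹.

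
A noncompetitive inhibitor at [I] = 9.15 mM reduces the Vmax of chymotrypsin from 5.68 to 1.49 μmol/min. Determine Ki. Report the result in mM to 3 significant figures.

Noncompetitive: Vmax,app = Vmax/α with α = 1 + [I]/Ki.
α = Vmax/Vmax,app = 5.68/1.49 = 3.812.
Since α = 1 + [I]/Ki, [I]/Ki = 3.812 − 1 = 2.812 and Ki = 9.15/2.812 = 3.25 mM.

3.25 mM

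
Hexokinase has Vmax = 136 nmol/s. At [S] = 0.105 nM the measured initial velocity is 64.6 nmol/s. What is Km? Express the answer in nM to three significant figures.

From v = Vmax[S]/(Km+[S]), Km = [S](Vmax − v)/v.
Km = 0.105 × (136 − 64.6) / 64.6 = 7.497/64.6 = 0.116 nM.

0.116 nM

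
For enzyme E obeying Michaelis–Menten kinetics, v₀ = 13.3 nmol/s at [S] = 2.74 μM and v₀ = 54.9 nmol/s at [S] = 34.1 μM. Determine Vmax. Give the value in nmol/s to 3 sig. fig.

75.5 nmol/s

From v = Vmax[S]/(Km+[S]), each point gives Vmax = v(Km+[S])/[S].
Equating: 13.3(Km+2.74)/2.74 = 54.9(Km+34.1)/34.1.
4.854·Km + 13.3 = 1.610·Km + 54.9, so (4.854 − 1.610)·Km = 54.9 − 13.3.
Km = 41.60/3.244 = 12.8 μM; then Vmax = 13.3(12.8+2.74)/2.74 = 75.5 nmol/s.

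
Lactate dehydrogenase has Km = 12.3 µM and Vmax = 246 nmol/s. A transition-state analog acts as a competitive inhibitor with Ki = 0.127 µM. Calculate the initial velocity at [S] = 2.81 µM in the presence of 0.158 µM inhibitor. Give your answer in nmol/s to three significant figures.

With α = 1 + [I]/Ki = 1 + 0.158/0.127 = 2.244, the competitive rate law is v = Vmax[S] / (αKm + [S]).
v = 246×2.81 / (2.244×12.3 + 2.81) = 691.3/30.41 = 22.7 nmol/s.

22.7 nmol/s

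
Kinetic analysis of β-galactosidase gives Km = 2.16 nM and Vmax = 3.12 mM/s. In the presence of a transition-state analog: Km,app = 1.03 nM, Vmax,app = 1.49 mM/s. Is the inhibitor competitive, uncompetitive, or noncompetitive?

Both Km and Vmax decrease by the same factor (~2.10-fold) — characteristic of uncompetitive inhibition.

uncompetitive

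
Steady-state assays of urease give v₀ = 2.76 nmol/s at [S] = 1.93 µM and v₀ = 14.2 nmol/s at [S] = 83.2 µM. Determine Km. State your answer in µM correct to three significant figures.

9.08 µM

From v = Vmax[S]/(Km+[S]), each point gives Vmax = v(Km+[S])/[S].
Equating: 2.76(Km+1.93)/1.93 = 14.2(Km+83.2)/83.2.
1.430·Km + 2.76 = 0.1707·Km + 14.2, so (1.430 − 0.1707)·Km = 14.2 − 2.76.
Km = 11.44/1.259 = 9.08 µM; then Vmax = 2.76(9.08+1.93)/1.93 = 15.8 nmol/s.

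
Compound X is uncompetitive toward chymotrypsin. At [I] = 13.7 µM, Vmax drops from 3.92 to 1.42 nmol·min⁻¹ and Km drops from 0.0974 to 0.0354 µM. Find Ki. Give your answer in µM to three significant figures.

Uncompetitive: Vmax,app = Vmax/α (and Km,app = Km/α) with α = 1 + [I]/Ki.
α = Vmax/Vmax,app = 3.92/1.42 = 2.761.
Ki = [I]/(α − 1) = 13.7/1.761 = 7.78 µM.

7.78 µM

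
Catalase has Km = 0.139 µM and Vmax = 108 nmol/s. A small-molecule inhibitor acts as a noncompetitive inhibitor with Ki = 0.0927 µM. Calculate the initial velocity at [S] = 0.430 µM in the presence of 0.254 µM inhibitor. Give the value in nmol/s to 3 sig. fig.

With α = 1 + [I]/Ki = 1 + 0.254/0.0927 = 3.740, the noncompetitive rate law is v = (Vmax/α)·[S] / (Km + [S]).
v = (108/3.740)×0.430 / (0.139 + 0.430) = 12.42/0.5690 = 21.8 nmol/s.

21.8 nmol/s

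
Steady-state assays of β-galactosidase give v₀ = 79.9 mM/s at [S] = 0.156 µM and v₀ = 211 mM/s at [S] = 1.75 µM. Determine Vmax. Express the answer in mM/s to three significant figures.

In reciprocal form, 1/v = (Km/Vmax)·(1/[S]) + 1/Vmax. The two points give (1/[S], 1/v) = (6.410, 0.01252) and (0.5714, 0.004739).
Slope = (0.01252 − 0.004739)/(6.410 − 0.5714) = 0.001332; intercept = 0.01252 − 0.001332×6.410 = 0.003978.
Vmax = 1/intercept = 251 mM/s; Km = slope × Vmax = 0.001332 × 251 = 0.335 µM.

251 mM/s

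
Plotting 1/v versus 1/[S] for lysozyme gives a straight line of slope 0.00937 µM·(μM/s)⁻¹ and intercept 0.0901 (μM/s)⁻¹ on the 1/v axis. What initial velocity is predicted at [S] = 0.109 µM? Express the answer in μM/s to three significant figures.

5.68 μM/s

The y-intercept is 1/Vmax, so Vmax = 1/0.0901 = 11.1 μM/s.
The slope is Km/Vmax, so Km = 0.00937 × 11.1 = 0.104 µM.
Then v = 11.1 × 0.109/(0.104 + 0.109) = 5.68 μM/s.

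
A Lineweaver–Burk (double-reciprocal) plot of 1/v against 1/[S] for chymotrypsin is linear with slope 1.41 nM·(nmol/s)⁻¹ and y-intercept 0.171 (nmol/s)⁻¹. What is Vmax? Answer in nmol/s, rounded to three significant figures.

The y-intercept of a Lineweaver–Burk plot equals 1/Vmax, so Vmax = 1/0.171 = 5.85 nmol/s.

5.85 nmol/s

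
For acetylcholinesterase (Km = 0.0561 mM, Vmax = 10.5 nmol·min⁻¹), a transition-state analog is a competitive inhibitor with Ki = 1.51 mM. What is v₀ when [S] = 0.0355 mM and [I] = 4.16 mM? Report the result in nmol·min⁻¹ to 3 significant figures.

α = 1 + [I]/Ki = 1 + 4.16/1.51 = 3.755.
For a competitive inhibitor, Vmax is unchanged and the apparent Km becomes α·Km: Km,app = 0.211 mM, Vmax,app = 10.5 nmol·min⁻¹.
v = Vmax,app·[S]/(Km,app + [S]) = 10.5 × 0.0355/(0.211 + 0.0355) = 1.51 nmol·min⁻¹.

1.51 nmol·min⁻¹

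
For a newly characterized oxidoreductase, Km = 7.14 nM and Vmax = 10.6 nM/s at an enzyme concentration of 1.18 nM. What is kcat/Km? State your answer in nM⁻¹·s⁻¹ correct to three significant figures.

kcat = Vmax/[E]total = 10.6/1.18 = 8.98 s⁻¹.
kcat/Km = 8.98/7.14 = 1.26 nM⁻¹·s⁻¹.

1.26 nM⁻¹·s⁻¹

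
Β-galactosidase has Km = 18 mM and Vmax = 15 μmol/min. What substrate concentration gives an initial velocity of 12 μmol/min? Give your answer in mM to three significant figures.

72.0 mM

Rearranging v = Vmax[S]/(Km+[S]) gives [S] = Km·v/(Vmax − v).
[S] = 18 × 12 / (15 − 12) = 216.0/3.000 = 72.0 mM.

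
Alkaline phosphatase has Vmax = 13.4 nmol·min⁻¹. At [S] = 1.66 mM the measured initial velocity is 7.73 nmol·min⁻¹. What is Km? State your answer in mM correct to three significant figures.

v/Vmax = 7.73/13.4 = 0.5769 = [S]/(Km+[S]).
So Km + [S] = [S]/0.5769 = 2.878 mM, giving Km = 2.878 − 1.66 = 1.22 mM.

1.22 mM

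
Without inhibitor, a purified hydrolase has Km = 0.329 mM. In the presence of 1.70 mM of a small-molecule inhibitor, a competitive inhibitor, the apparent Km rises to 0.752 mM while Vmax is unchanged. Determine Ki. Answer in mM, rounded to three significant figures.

Competitive: Km,app = α·Km with α = 1 + [I]/Ki.
α = Km,app/Km = 0.752/0.329 = 2.286.
Since α = 1 + [I]/Ki, [I]/Ki = 2.286 − 1 = 1.286 and Ki = 1.70/1.286 = 1.32 mM.

1.32 mM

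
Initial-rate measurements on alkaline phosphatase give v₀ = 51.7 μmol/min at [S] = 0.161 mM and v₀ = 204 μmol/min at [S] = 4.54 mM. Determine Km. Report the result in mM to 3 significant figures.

In reciprocal form, 1/v = (Km/Vmax)·(1/[S]) + 1/Vmax. The two points give (1/[S], 1/v) = (6.211, 0.01934) and (0.2203, 0.004902).
Slope = (0.01934 − 0.004902)/(6.211 − 0.2203) = 0.002410; intercept = 0.01934 − 0.002410×6.211 = 0.004371.
Vmax = 1/intercept = 229 μmol/min; Km = slope × Vmax = 0.002410 × 229 = 0.551 mM.

0.551 mM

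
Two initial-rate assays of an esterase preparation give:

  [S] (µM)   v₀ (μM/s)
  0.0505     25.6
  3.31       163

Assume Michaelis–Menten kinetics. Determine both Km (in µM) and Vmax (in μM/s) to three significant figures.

From v = Vmax[S]/(Km+[S]), each point gives Vmax = v(Km+[S])/[S].
Equating: 25.6(Km+0.0505)/0.0505 = 163(Km+3.31)/3.31.
506.9·Km + 25.6 = 49.24·Km + 163, so (506.9 − 49.24)·Km = 163 − 25.6.
Km = 137.4/457.7 = 0.300 µM; then Vmax = 25.6(0.300+0.0505)/0.0505 = 178 μM/s.

Km = 0.300 µM; Vmax = 178 μM/s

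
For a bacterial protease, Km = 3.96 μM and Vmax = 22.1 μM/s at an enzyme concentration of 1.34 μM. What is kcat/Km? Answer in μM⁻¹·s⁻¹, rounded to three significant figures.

kcat = Vmax/[E]total = 22.1/1.34 = 16.5 s⁻¹.
kcat/Km = 16.5/3.96 = 4.16 μM⁻¹·s⁻¹.

4.16 μM⁻¹·s⁻¹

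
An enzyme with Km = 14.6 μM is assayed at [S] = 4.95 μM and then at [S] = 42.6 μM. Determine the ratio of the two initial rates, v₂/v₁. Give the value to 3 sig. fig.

2.94

The fractional saturations are [S]/(Km+[S]) = 4.95/19.55 = 0.2532 and 42.6/57.20 = 0.7448.
v₂/v₁ is just their ratio: 0.7448/0.2532 = 2.94.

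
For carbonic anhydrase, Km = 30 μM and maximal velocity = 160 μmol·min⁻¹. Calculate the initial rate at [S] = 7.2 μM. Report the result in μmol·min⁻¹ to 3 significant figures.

31.0 μmol·min⁻¹

[S]/(Km+[S]) = 7.2/37.20 = 0.1935, the fractional saturation.
v = 0.1935 × Vmax = 0.1935 × 160 = 31.0 μmol·min⁻¹.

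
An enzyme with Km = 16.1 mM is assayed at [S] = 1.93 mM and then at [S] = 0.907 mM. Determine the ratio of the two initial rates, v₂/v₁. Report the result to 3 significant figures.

0.498

The fractional saturations are [S]/(Km+[S]) = 1.93/18.03 = 0.1070 and 0.907/17.01 = 0.05333.
v₂/v₁ is just their ratio: 0.05333/0.1070 = 0.498.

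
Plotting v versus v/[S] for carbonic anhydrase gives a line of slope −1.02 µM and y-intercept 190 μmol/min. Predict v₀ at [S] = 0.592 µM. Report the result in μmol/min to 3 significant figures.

69.8 μmol/min

In the Eadie–Hofstee form v = Vmax − Km·(v/[S]), the slope is −Km and the intercept is Vmax, so Km = 1.02 µM and Vmax = 190 μmol/min.
v = 190 × 0.592/(1.02 + 0.592) = 69.8 μmol/min.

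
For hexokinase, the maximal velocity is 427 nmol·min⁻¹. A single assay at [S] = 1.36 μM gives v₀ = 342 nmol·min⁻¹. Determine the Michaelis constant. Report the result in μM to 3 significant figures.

From v = Vmax[S]/(Km+[S]), Km = [S](Vmax − v)/v.
Km = 1.36 × (427 − 342) / 342 = 115.6/342 = 0.338 μM.

0.338 μM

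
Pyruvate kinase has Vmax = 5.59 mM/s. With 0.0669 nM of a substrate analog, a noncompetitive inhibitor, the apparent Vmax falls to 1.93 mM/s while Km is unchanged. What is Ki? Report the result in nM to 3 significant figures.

0.0353 nM

Noncompetitive: Vmax,app = Vmax/α with α = 1 + [I]/Ki.
α = Vmax/Vmax,app = 5.59/1.93 = 2.896.
Ki = [I]/(α − 1) = 0.0669/1.896 = 0.0353 nM.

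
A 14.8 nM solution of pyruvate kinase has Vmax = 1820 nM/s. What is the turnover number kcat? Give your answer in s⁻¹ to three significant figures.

123 s⁻¹

kcat = Vmax/[E]total = 1820 nM/s / 14.8 nM = 123 s⁻¹.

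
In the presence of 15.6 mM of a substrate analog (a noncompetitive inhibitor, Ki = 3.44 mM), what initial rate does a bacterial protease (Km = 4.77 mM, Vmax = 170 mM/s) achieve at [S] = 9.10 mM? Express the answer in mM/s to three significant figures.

20.2 mM/s

With α = 1 + [I]/Ki = 1 + 15.6/3.44 = 5.535, the noncompetitive rate law is v = (Vmax/α)·[S] / (Km + [S]).
v = (170/5.535)×9.10 / (4.77 + 9.10) = 279.5/13.87 = 20.2 mM/s.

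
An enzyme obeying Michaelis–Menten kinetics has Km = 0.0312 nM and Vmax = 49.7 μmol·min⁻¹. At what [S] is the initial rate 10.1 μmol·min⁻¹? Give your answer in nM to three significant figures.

The required fractional saturation is v/Vmax = 10.1/49.7 = 0.2032.
Then [S]/(Km+[S]) = 0.2032 ⇒ [S] = 0.0312 × 0.2032/(1 − 0.2032) = 0.00796 nM.

0.00796 nM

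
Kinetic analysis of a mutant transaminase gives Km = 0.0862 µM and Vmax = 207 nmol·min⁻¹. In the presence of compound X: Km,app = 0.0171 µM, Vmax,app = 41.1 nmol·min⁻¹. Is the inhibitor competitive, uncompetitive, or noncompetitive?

uncompetitive

Both Km and Vmax decrease by the same factor (~5.04-fold) — characteristic of uncompetitive inhibition.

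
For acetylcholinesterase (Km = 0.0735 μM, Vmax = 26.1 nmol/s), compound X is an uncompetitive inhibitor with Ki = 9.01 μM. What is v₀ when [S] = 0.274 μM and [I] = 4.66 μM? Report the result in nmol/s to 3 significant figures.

α = 1 + [I]/Ki = 1 + 4.66/9.01 = 1.517.
For an uncompetitive inhibitor, both parameters are divided by α, giving Vmax/α and Km/α: Km,app = 0.0484 μM, Vmax,app = 17.2 nmol/s.
v = Vmax,app·[S]/(Km,app + [S]) = 17.2 × 0.274/(0.0484 + 0.274) = 14.6 nmol/s.

14.6 nmol/s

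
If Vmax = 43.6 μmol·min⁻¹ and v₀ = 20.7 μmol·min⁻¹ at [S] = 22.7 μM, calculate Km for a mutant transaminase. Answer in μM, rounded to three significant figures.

25.1 μM

v/Vmax = 20.7/43.6 = 0.4748 = [S]/(Km+[S]).
So Km + [S] = [S]/0.4748 = 47.81 μM, giving Km = 47.81 − 22.7 = 25.1 μM.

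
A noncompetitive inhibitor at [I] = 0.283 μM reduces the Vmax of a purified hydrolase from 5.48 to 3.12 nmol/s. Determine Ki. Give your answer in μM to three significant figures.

Noncompetitive: Vmax,app = Vmax/α with α = 1 + [I]/Ki.
α = Vmax/Vmax,app = 5.48/3.12 = 1.756.
Since α = 1 + [I]/Ki, [I]/Ki = 1.756 − 1 = 0.7564 and Ki = 0.283/0.7564 = 0.374 μM.

0.374 μM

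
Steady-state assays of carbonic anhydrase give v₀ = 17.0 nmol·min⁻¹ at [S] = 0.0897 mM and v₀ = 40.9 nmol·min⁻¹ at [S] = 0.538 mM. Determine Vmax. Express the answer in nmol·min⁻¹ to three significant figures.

56.9 nmol·min⁻¹

From v = Vmax[S]/(Km+[S]), each point gives Vmax = v(Km+[S])/[S].
Equating: 17.0(Km+0.0897)/0.0897 = 40.9(Km+0.538)/0.538.
189.5·Km + 17.0 = 76.02·Km + 40.9, so (189.5 − 76.02)·Km = 40.9 − 17.0.
Km = 23.90/113.5 = 0.211 mM; then Vmax = 17.0(0.211+0.0897)/0.0897 = 56.9 nmol·min⁻¹.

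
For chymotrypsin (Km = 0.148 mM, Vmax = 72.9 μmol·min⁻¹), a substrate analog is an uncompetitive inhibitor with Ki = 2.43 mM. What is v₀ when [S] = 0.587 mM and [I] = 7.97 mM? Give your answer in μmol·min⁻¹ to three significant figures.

With α = 1 + [I]/Ki = 1 + 7.97/2.43 = 4.280, the uncompetitive rate law is v = (Vmax/α)·[S] / (Km/α + [S]).
v = (72.9/4.280)×0.587 / (0.148/4.280 + 0.587) = 9.999/0.6216 = 16.1 μmol·min⁻¹.

16.1 μmol·min⁻¹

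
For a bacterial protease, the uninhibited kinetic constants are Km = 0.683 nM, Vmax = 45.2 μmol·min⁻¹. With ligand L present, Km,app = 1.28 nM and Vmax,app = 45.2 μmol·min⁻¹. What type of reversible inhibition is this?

competitive

Km increases (0.683 → 1.28 nM) while Vmax is unchanged — the hallmark of competitive inhibition.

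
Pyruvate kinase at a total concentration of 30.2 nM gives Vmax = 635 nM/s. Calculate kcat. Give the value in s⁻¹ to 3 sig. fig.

21.0 s⁻¹

kcat = Vmax/[E]total = 635 nM/s / 30.2 nM = 21.0 s⁻¹.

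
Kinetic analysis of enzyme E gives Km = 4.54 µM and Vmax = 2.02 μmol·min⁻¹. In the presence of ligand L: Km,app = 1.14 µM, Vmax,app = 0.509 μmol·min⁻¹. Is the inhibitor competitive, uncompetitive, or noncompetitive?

uncompetitive

Both Km and Vmax decrease by the same factor (~3.97-fold) — characteristic of uncompetitive inhibition.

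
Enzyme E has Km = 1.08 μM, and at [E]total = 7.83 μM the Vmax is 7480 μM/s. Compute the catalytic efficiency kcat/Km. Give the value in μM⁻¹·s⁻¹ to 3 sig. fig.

kcat = Vmax/[E]total = 7480/7.83 = 955 s⁻¹.
kcat/Km = 955/1.08 = 885 μM⁻¹·s⁻¹.

885 μM⁻¹·s⁻¹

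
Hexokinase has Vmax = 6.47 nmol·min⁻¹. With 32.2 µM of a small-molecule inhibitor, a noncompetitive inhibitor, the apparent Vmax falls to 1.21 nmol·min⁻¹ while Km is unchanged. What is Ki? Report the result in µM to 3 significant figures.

Noncompetitive: Vmax,app = Vmax/α with α = 1 + [I]/Ki.
α = Vmax/Vmax,app = 6.47/1.21 = 5.347.
Ki = [I]/(α − 1) = 32.2/4.347 = 7.41 µM.

7.41 µM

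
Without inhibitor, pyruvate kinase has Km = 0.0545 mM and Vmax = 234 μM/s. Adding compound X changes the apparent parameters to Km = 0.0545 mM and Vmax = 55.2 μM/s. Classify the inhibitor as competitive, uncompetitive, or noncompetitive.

noncompetitive

Vmax decreases (234 → 55.2 μM/s) while Km is unchanged — pure noncompetitive inhibition.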